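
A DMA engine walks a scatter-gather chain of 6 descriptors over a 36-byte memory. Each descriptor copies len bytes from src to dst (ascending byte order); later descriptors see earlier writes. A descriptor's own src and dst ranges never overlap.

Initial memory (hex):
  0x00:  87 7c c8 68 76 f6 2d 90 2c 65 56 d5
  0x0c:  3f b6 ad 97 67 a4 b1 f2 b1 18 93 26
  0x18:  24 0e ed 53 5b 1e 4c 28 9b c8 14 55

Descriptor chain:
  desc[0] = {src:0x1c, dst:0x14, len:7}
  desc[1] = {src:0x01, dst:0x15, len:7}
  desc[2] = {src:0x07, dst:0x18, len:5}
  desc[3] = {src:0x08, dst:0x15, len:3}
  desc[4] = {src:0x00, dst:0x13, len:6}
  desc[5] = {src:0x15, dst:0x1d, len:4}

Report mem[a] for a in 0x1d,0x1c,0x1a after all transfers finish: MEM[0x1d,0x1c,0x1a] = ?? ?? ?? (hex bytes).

  after D0: wrote 7B at 0x14 = 5b1e4c289bc814
  after D1: wrote 7B at 0x15 = 7cc86876f62d90
  after D2: wrote 5B at 0x18 = 902c6556d5
  after D3: wrote 3B at 0x15 = 2c6556
  after D4: wrote 6B at 0x13 = 877cc86876f6
  after D5: wrote 4B at 0x1d = c86876f6
query mem[0x1d]=0xc8, mem[0x1c]=0xd5, mem[0x1a]=0x65

MEM[0x1d,0x1c,0x1a] = c8 d5 65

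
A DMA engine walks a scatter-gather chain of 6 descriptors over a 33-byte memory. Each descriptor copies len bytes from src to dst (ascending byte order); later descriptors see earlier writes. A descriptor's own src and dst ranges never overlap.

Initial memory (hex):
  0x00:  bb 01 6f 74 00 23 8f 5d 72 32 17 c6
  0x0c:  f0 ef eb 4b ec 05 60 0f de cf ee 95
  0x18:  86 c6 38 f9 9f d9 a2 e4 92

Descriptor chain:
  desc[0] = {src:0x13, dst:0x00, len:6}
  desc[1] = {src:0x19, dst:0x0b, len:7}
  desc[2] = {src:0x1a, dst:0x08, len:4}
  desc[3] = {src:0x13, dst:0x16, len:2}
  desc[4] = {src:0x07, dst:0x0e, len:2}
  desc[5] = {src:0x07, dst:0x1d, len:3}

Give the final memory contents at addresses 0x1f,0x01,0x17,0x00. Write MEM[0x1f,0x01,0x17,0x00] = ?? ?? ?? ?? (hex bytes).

MEM[0x1f,0x01,0x17,0x00] = f9 de de 0f

D0: mem[0x00..0x05] <- [0f de cf ee 95 86]
D1: mem[0x0b..0x11] <- [c6 38 f9 9f d9 a2 e4]
D2: mem[0x08..0x0b] <- [38 f9 9f d9]
D3: mem[0x16..0x17] <- [0f de]
D4: mem[0x0e..0x0f] <- [5d 38]
D5: mem[0x1d..0x1f] <- [5d 38 f9]
query mem[0x1f]=0xf9, mem[0x01]=0xde, mem[0x17]=0xde, mem[0x00]=0x0f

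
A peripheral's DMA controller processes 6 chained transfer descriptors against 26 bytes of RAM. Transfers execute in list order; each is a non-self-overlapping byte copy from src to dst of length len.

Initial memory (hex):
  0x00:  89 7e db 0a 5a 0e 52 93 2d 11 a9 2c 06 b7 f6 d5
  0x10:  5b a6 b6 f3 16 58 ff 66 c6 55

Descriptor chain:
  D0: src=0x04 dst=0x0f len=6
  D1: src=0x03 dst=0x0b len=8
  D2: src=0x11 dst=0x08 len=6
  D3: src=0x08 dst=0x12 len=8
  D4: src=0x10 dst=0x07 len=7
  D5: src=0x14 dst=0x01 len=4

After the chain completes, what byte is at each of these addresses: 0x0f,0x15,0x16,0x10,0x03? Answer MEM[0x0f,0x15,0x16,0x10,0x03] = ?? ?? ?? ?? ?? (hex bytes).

[0] 0x04->0x0f len=6 : 5a 0e 52 93 2d 11
[1] 0x03->0x0b len=8 : 0a 5a 0e 52 93 2d 11 a9
[2] 0x11->0x08 len=6 : 11 a9 2d 11 58 ff
[3] 0x08->0x12 len=8 : 11 a9 2d 11 58 ff 52 93
[4] 0x10->0x07 len=7 : 2d 11 11 a9 2d 11 58
[5] 0x14->0x01 len=4 : 2d 11 58 ff
query mem[0x0f]=0x93, mem[0x15]=0x11, mem[0x16]=0x58, mem[0x10]=0x2d, mem[0x03]=0x58

MEM[0x0f,0x15,0x16,0x10,0x03] = 93 11 58 2d 58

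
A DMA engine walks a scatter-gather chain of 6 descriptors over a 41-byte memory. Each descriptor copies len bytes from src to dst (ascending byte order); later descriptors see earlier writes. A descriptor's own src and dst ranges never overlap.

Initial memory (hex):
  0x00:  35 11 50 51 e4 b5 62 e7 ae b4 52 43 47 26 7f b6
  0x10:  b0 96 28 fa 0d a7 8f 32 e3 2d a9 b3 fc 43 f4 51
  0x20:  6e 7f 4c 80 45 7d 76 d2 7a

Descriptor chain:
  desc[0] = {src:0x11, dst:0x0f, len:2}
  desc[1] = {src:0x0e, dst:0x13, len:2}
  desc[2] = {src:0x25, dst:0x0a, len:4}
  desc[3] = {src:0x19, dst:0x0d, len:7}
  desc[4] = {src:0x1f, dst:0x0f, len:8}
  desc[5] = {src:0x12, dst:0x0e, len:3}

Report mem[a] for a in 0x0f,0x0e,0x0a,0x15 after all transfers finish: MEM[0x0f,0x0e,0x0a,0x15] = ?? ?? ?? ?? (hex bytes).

MEM[0x0f,0x0e,0x0a,0x15] = 80 4c 7d 7d

[0] 0x11->0x0f len=2 : 96 28
[1] 0x0e->0x13 len=2 : 7f 96
[2] 0x25->0x0a len=4 : 7d 76 d2 7a
[3] 0x19->0x0d len=7 : 2d a9 b3 fc 43 f4 51
[4] 0x1f->0x0f len=8 : 51 6e 7f 4c 80 45 7d 76
[5] 0x12->0x0e len=3 : 4c 80 45
query mem[0x0f]=0x80, mem[0x0e]=0x4c, mem[0x0a]=0x7d, mem[0x15]=0x7d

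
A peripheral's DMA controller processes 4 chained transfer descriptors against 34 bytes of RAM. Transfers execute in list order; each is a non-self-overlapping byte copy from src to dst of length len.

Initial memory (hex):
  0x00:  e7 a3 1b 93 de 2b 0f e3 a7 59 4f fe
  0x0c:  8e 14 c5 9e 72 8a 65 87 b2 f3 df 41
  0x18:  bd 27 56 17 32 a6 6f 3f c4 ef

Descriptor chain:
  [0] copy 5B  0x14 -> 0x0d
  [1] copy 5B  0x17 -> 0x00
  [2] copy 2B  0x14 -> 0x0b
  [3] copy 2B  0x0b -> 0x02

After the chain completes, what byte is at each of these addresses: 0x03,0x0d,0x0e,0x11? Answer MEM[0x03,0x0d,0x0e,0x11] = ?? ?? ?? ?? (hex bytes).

MEM[0x03,0x0d,0x0e,0x11] = f3 b2 f3 bd

  after D0: wrote 5B at 0x0d = b2f3df41bd
  after D1: wrote 5B at 0x00 = 41bd275617
  after D2: wrote 2B at 0x0b = b2f3
  after D3: wrote 2B at 0x02 = b2f3
query mem[0x03]=0xf3, mem[0x0d]=0xb2, mem[0x0e]=0xf3, mem[0x11]=0xbd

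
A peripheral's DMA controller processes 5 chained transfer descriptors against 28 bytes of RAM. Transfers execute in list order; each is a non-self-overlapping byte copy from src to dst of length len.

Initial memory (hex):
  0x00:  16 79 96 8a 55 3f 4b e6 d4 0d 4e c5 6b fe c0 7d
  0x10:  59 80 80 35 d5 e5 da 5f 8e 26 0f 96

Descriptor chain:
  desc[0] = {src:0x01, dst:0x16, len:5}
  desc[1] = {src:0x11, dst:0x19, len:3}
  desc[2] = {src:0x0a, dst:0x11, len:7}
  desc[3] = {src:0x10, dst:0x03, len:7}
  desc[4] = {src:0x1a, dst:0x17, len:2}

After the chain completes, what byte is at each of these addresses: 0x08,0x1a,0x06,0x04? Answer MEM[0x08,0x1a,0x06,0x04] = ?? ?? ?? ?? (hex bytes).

D0: mem[0x16..0x1a] <- [79 96 8a 55 3f]
D1: mem[0x19..0x1b] <- [80 80 35]
D2: mem[0x11..0x17] <- [4e c5 6b fe c0 7d 59]
D3: mem[0x03..0x09] <- [59 4e c5 6b fe c0 7d]
D4: mem[0x17..0x18] <- [80 35]
query mem[0x08]=0xc0, mem[0x1a]=0x80, mem[0x06]=0x6b, mem[0x04]=0x4e

MEM[0x08,0x1a,0x06,0x04] = c0 80 6b 4e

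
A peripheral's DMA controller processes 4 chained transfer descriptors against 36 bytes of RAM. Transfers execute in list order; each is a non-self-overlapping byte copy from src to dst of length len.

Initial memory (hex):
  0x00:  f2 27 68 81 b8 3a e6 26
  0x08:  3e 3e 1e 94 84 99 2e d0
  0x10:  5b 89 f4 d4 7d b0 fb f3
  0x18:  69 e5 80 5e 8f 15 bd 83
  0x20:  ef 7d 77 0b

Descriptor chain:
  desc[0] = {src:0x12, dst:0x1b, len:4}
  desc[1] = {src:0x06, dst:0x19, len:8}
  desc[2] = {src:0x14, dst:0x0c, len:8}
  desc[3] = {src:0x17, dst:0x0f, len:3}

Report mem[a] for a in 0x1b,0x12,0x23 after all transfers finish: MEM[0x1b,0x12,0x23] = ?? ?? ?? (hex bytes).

  after D0: wrote 4B at 0x1b = f4d47db0
  after D1: wrote 8B at 0x19 = e6263e3e1e948499
  after D2: wrote 8B at 0x0c = 7db0fbf369e6263e
  after D3: wrote 3B at 0x0f = f369e6
query mem[0x1b]=0x3e, mem[0x12]=0x26, mem[0x23]=0x0b

MEM[0x1b,0x12,0x23] = 3e 26 0b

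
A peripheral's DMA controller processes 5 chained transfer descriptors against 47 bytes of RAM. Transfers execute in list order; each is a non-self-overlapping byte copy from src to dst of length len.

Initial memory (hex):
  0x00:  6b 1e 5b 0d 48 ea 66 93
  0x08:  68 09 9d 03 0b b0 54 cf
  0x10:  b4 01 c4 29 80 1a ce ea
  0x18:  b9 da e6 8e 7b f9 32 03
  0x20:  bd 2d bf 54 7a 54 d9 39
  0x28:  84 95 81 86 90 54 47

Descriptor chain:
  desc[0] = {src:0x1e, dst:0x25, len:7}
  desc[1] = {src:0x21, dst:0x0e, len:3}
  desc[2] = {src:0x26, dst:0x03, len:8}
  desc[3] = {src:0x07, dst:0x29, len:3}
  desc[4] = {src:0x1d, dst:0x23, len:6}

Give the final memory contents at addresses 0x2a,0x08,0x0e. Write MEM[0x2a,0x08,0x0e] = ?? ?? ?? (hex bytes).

[0] 0x1e->0x25 len=7 : 32 03 bd 2d bf 54 7a
[1] 0x21->0x0e len=3 : 2d bf 54
[2] 0x26->0x03 len=8 : 03 bd 2d bf 54 7a 90 54
[3] 0x07->0x29 len=3 : 54 7a 90
[4] 0x1d->0x23 len=6 : f9 32 03 bd 2d bf
query mem[0x2a]=0x7a, mem[0x08]=0x7a, mem[0x0e]=0x2d

MEM[0x2a,0x08,0x0e] = 7a 7a 2d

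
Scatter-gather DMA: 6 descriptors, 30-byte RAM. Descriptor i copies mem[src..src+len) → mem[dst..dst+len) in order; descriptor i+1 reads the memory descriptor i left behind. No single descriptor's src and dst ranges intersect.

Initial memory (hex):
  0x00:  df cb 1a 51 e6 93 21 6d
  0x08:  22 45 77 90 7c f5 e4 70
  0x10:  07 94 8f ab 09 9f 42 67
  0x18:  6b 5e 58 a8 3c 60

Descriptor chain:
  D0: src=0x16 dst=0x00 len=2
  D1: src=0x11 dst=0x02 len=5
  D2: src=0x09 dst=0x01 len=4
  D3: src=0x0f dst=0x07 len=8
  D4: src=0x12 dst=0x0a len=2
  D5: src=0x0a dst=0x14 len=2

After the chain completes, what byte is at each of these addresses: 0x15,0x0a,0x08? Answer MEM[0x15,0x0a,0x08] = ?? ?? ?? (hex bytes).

D0: mem[0x00..0x01] <- [42 67]
D1: mem[0x02..0x06] <- [94 8f ab 09 9f]
D2: mem[0x01..0x04] <- [45 77 90 7c]
D3: mem[0x07..0x0e] <- [70 07 94 8f ab 09 9f 42]
D4: mem[0x0a..0x0b] <- [8f ab]
D5: mem[0x14..0x15] <- [8f ab]
query mem[0x15]=0xab, mem[0x0a]=0x8f, mem[0x08]=0x07

MEM[0x15,0x0a,0x08] = ab 8f 07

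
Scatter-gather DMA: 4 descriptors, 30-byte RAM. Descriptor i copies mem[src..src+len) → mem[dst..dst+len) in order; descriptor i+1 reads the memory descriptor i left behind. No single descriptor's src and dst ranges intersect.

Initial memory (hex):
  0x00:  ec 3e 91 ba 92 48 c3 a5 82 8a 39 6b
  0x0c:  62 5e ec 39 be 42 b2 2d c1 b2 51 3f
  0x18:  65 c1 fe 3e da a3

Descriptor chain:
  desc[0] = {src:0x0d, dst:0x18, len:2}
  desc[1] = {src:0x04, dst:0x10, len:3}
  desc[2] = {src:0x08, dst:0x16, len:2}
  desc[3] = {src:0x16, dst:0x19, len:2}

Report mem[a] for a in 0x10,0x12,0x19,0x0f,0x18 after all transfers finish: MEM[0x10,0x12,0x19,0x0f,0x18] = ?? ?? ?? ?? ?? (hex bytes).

MEM[0x10,0x12,0x19,0x0f,0x18] = 92 c3 82 39 5e

D0: mem[0x18..0x19] <- [5e ec]
D1: mem[0x10..0x12] <- [92 48 c3]
D2: mem[0x16..0x17] <- [82 8a]
D3: mem[0x19..0x1a] <- [82 8a]
query mem[0x10]=0x92, mem[0x12]=0xc3, mem[0x19]=0x82, mem[0x0f]=0x39, mem[0x18]=0x5e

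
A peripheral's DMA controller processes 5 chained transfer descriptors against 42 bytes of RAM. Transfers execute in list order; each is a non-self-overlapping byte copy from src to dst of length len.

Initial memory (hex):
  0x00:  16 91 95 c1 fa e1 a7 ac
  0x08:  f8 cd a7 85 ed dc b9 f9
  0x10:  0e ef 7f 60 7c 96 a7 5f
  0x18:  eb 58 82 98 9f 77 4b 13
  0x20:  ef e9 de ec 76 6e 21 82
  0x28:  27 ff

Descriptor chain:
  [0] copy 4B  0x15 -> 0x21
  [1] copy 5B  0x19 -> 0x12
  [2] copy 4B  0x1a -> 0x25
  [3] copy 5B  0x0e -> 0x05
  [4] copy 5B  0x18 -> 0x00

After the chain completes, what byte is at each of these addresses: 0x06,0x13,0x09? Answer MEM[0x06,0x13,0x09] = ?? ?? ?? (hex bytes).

#0 dst[0x21+4] := {0x96,0xa7,0x5f,0xeb}
#1 dst[0x12+5] := {0x58,0x82,0x98,0x9f,0x77}
#2 dst[0x25+4] := {0x82,0x98,0x9f,0x77}
#3 dst[0x05+5] := {0xb9,0xf9,0x0e,0xef,0x58}
#4 dst[0x00+5] := {0xeb,0x58,0x82,0x98,0x9f}
query mem[0x06]=0xf9, mem[0x13]=0x82, mem[0x09]=0x58

MEM[0x06,0x13,0x09] = f9 82 58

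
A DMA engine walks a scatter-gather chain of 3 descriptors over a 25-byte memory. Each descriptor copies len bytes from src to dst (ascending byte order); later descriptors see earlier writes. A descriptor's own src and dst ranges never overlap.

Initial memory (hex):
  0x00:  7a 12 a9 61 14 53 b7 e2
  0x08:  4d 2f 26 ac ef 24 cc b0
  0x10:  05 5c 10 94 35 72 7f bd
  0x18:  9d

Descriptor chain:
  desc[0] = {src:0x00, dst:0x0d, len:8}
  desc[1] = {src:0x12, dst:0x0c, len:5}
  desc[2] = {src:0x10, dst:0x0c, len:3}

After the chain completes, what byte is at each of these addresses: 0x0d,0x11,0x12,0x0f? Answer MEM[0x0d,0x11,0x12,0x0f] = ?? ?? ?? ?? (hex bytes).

D0: mem[0x0d..0x14] <- [7a 12 a9 61 14 53 b7 e2]
D1: mem[0x0c..0x10] <- [53 b7 e2 72 7f]
D2: mem[0x0c..0x0e] <- [7f 14 53]
query mem[0x0d]=0x14, mem[0x11]=0x14, mem[0x12]=0x53, mem[0x0f]=0x72

MEM[0x0d,0x11,0x12,0x0f] = 14 14 53 72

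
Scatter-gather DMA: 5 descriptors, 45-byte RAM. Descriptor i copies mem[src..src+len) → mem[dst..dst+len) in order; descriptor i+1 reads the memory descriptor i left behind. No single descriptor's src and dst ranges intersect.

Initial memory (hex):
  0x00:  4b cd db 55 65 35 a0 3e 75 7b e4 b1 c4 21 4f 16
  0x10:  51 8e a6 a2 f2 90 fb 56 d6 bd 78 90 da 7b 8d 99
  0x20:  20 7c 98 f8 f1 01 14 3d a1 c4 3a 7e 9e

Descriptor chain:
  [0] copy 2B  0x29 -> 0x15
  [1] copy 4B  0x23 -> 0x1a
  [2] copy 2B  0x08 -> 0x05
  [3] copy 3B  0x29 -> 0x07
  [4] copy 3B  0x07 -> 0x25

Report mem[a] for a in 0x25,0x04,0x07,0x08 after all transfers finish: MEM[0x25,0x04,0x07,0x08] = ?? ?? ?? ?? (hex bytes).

MEM[0x25,0x04,0x07,0x08] = c4 65 c4 3a

  after D0: wrote 2B at 0x15 = c43a
  after D1: wrote 4B at 0x1a = f8f10114
  after D2: wrote 2B at 0x05 = 757b
  after D3: wrote 3B at 0x07 = c43a7e
  after D4: wrote 3B at 0x25 = c43a7e
query mem[0x25]=0xc4, mem[0x04]=0x65, mem[0x07]=0xc4, mem[0x08]=0x3a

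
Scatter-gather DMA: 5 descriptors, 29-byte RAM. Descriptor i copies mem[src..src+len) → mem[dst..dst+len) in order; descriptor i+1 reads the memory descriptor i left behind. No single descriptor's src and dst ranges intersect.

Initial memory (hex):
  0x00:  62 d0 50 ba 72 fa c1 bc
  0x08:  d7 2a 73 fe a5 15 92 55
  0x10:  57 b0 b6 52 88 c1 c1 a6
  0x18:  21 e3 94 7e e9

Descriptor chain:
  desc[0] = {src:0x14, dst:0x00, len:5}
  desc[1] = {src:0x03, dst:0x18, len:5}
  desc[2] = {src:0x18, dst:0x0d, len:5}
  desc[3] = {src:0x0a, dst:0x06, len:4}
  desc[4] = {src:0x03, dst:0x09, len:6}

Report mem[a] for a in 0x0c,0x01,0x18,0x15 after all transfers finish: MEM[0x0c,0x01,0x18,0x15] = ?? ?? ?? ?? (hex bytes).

D0: mem[0x00..0x04] <- [88 c1 c1 a6 21]
D1: mem[0x18..0x1c] <- [a6 21 fa c1 bc]
D2: mem[0x0d..0x11] <- [a6 21 fa c1 bc]
D3: mem[0x06..0x09] <- [73 fe a5 a6]
D4: mem[0x09..0x0e] <- [a6 21 fa 73 fe a5]
query mem[0x0c]=0x73, mem[0x01]=0xc1, mem[0x18]=0xa6, mem[0x15]=0xc1

MEM[0x0c,0x01,0x18,0x15] = 73 c1 a6 c1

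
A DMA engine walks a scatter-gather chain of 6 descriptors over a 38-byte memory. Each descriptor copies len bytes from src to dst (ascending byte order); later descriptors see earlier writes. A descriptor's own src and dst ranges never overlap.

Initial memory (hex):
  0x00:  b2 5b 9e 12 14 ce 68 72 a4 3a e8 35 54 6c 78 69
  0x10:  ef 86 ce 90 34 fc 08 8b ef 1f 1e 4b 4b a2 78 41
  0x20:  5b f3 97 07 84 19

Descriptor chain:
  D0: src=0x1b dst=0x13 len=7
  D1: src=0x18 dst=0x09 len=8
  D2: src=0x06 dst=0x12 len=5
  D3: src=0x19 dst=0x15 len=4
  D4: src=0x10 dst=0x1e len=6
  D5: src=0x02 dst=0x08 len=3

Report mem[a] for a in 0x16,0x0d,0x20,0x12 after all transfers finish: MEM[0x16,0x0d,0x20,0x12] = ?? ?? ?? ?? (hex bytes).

  after D0: wrote 7B at 0x13 = 4b4ba278415bf3
  after D1: wrote 8B at 0x09 = 5bf31e4b4ba27841
  after D2: wrote 5B at 0x12 = 6872a45bf3
  after D3: wrote 4B at 0x15 = f31e4b4b
  after D4: wrote 6B at 0x1e = 41866872a4f3
  after D5: wrote 3B at 0x08 = 9e1214
query mem[0x16]=0x1e, mem[0x0d]=0x4b, mem[0x20]=0x68, mem[0x12]=0x68

MEM[0x16,0x0d,0x20,0x12] = 1e 4b 68 68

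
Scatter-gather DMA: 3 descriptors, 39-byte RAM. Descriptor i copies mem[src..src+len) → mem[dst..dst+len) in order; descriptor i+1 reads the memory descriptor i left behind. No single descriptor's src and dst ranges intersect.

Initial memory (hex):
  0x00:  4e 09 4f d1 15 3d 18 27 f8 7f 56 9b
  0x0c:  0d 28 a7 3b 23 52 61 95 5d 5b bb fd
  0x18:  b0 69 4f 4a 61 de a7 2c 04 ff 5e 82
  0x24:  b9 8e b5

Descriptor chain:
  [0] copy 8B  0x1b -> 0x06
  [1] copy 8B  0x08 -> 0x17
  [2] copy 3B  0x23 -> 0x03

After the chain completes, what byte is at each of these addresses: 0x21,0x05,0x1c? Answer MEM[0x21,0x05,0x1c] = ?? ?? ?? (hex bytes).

  after D0: wrote 8B at 0x06 = 4a61dea72c04ff5e
  after D1: wrote 8B at 0x17 = dea72c04ff5ea73b
  after D2: wrote 3B at 0x03 = 82b98e
query mem[0x21]=0xff, mem[0x05]=0x8e, mem[0x1c]=0x5e

MEM[0x21,0x05,0x1c] = ff 8e 5e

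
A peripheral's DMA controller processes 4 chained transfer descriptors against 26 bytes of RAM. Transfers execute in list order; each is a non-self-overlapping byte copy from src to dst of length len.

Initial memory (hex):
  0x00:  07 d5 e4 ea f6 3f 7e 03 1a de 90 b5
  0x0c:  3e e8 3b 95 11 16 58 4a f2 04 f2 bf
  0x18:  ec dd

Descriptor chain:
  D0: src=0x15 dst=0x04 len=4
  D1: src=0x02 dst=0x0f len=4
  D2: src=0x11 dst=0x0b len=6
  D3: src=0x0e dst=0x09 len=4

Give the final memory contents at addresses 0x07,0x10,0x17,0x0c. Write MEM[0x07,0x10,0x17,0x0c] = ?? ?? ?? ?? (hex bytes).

D0: mem[0x04..0x07] <- [04 f2 bf ec]
D1: mem[0x0f..0x12] <- [e4 ea 04 f2]
D2: mem[0x0b..0x10] <- [04 f2 4a f2 04 f2]
D3: mem[0x09..0x0c] <- [f2 04 f2 04]
query mem[0x07]=0xec, mem[0x10]=0xf2, mem[0x17]=0xbf, mem[0x0c]=0x04

MEM[0x07,0x10,0x17,0x0c] = ec f2 bf 04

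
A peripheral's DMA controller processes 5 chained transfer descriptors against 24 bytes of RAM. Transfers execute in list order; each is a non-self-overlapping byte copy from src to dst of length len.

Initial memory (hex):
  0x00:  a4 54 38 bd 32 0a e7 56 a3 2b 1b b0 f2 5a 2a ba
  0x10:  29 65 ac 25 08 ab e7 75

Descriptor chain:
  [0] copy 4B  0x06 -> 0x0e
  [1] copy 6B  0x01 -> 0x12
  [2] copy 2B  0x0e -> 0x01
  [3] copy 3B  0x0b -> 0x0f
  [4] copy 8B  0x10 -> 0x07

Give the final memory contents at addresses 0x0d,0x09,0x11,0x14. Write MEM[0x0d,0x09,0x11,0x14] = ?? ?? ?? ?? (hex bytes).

MEM[0x0d,0x09,0x11,0x14] = 0a 54 5a bd

[0] 0x06->0x0e len=4 : e7 56 a3 2b
[1] 0x01->0x12 len=6 : 54 38 bd 32 0a e7
[2] 0x0e->0x01 len=2 : e7 56
[3] 0x0b->0x0f len=3 : b0 f2 5a
[4] 0x10->0x07 len=8 : f2 5a 54 38 bd 32 0a e7
query mem[0x0d]=0x0a, mem[0x09]=0x54, mem[0x11]=0x5a, mem[0x14]=0xbd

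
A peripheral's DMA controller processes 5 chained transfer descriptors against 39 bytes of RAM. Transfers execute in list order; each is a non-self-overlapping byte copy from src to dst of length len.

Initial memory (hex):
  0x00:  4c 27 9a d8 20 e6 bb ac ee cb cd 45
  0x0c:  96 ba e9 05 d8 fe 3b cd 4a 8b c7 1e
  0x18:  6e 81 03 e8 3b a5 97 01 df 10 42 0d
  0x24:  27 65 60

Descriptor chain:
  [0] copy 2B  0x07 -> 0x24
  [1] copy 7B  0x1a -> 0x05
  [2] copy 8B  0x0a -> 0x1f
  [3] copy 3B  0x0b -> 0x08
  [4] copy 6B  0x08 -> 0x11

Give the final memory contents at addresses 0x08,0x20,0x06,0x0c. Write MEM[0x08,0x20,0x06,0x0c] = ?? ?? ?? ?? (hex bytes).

MEM[0x08,0x20,0x06,0x0c] = df df e8 96

[0] 0x07->0x24 len=2 : ac ee
[1] 0x1a->0x05 len=7 : 03 e8 3b a5 97 01 df
[2] 0x0a->0x1f len=8 : 01 df 96 ba e9 05 d8 fe
[3] 0x0b->0x08 len=3 : df 96 ba
[4] 0x08->0x11 len=6 : df 96 ba df 96 ba
query mem[0x08]=0xdf, mem[0x20]=0xdf, mem[0x06]=0xe8, mem[0x0c]=0x96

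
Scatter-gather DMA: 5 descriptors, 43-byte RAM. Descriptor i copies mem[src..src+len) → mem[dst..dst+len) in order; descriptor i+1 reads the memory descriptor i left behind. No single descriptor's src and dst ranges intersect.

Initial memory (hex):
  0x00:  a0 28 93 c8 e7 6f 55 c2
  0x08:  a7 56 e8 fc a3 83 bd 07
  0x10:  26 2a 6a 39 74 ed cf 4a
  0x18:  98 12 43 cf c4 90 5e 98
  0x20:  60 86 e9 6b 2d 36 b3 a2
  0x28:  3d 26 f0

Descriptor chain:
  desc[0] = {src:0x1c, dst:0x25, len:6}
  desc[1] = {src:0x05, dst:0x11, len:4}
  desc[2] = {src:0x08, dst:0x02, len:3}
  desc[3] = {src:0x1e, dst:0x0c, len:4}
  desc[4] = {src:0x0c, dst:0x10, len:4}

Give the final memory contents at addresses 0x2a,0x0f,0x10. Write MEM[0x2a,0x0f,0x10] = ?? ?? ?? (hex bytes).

MEM[0x2a,0x0f,0x10] = 86 86 5e

[0] 0x1c->0x25 len=6 : c4 90 5e 98 60 86
[1] 0x05->0x11 len=4 : 6f 55 c2 a7
[2] 0x08->0x02 len=3 : a7 56 e8
[3] 0x1e->0x0c len=4 : 5e 98 60 86
[4] 0x0c->0x10 len=4 : 5e 98 60 86
query mem[0x2a]=0x86, mem[0x0f]=0x86, mem[0x10]=0x5e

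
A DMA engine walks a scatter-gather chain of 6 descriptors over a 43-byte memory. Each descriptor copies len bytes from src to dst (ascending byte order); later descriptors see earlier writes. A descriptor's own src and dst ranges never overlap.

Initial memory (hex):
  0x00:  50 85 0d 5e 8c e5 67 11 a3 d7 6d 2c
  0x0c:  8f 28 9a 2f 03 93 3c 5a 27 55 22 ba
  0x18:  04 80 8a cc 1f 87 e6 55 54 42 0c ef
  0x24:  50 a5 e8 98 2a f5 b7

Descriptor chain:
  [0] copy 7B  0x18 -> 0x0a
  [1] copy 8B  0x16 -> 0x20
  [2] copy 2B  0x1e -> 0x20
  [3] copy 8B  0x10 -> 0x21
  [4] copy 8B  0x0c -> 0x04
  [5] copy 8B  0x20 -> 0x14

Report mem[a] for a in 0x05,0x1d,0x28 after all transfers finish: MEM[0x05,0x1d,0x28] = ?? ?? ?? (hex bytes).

MEM[0x05,0x1d,0x28] = cc 87 ba

[0] 0x18->0x0a len=7 : 04 80 8a cc 1f 87 e6
[1] 0x16->0x20 len=8 : 22 ba 04 80 8a cc 1f 87
[2] 0x1e->0x20 len=2 : e6 55
[3] 0x10->0x21 len=8 : e6 93 3c 5a 27 55 22 ba
[4] 0x0c->0x04 len=8 : 8a cc 1f 87 e6 93 3c 5a
[5] 0x20->0x14 len=8 : e6 e6 93 3c 5a 27 55 22
query mem[0x05]=0xcc, mem[0x1d]=0x87, mem[0x28]=0xba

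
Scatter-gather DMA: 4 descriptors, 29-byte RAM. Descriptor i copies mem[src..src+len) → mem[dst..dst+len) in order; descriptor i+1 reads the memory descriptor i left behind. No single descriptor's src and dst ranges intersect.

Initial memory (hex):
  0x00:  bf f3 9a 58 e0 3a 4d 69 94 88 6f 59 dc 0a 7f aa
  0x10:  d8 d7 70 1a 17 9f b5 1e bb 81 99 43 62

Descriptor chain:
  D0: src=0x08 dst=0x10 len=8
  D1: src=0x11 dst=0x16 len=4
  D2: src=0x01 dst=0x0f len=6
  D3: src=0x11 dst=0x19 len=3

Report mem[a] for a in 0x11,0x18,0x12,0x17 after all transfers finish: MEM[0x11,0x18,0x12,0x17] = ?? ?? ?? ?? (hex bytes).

[0] 0x08->0x10 len=8 : 94 88 6f 59 dc 0a 7f aa
[1] 0x11->0x16 len=4 : 88 6f 59 dc
[2] 0x01->0x0f len=6 : f3 9a 58 e0 3a 4d
[3] 0x11->0x19 len=3 : 58 e0 3a
query mem[0x11]=0x58, mem[0x18]=0x59, mem[0x12]=0xe0, mem[0x17]=0x6f

MEM[0x11,0x18,0x12,0x17] = 58 59 e0 6f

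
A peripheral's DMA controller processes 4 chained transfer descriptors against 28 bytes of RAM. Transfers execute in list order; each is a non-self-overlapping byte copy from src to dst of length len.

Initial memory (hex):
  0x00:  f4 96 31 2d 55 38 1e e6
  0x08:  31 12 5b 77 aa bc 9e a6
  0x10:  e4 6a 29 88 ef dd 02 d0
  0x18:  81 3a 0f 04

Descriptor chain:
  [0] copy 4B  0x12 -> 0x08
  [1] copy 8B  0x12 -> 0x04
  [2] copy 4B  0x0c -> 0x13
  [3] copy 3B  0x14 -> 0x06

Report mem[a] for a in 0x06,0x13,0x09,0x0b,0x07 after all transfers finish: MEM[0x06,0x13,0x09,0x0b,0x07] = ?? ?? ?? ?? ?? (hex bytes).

MEM[0x06,0x13,0x09,0x0b,0x07] = bc aa d0 3a 9e

D0: mem[0x08..0x0b] <- [29 88 ef dd]
D1: mem[0x04..0x0b] <- [29 88 ef dd 02 d0 81 3a]
D2: mem[0x13..0x16] <- [aa bc 9e a6]
D3: mem[0x06..0x08] <- [bc 9e a6]
query mem[0x06]=0xbc, mem[0x13]=0xaa, mem[0x09]=0xd0, mem[0x0b]=0x3a, mem[0x07]=0x9e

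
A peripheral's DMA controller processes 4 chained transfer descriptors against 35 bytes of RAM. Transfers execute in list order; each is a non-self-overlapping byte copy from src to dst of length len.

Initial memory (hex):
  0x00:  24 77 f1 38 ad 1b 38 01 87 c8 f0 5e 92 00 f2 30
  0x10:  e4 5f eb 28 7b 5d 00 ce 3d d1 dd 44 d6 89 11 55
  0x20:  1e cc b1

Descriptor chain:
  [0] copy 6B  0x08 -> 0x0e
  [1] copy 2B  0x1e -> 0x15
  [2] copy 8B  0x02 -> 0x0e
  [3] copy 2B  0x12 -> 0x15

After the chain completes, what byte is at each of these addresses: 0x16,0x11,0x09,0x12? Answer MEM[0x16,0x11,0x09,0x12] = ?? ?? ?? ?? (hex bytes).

MEM[0x16,0x11,0x09,0x12] = 01 1b c8 38

[0] 0x08->0x0e len=6 : 87 c8 f0 5e 92 00
[1] 0x1e->0x15 len=2 : 11 55
[2] 0x02->0x0e len=8 : f1 38 ad 1b 38 01 87 c8
[3] 0x12->0x15 len=2 : 38 01
query mem[0x16]=0x01, mem[0x11]=0x1b, mem[0x09]=0xc8, mem[0x12]=0x38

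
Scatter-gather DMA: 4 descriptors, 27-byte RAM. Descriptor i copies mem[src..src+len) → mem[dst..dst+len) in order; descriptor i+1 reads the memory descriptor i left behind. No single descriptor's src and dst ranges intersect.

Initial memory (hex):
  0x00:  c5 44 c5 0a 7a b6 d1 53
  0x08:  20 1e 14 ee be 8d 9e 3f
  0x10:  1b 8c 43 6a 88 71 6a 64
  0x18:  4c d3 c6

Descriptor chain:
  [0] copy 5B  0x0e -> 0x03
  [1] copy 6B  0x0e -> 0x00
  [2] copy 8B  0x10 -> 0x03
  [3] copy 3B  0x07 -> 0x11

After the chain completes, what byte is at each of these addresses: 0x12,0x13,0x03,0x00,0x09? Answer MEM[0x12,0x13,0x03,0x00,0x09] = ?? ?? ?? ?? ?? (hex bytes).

MEM[0x12,0x13,0x03,0x00,0x09] = 71 6a 1b 9e 6a

D0: mem[0x03..0x07] <- [9e 3f 1b 8c 43]
D1: mem[0x00..0x05] <- [9e 3f 1b 8c 43 6a]
D2: mem[0x03..0x0a] <- [1b 8c 43 6a 88 71 6a 64]
D3: mem[0x11..0x13] <- [88 71 6a]
query mem[0x12]=0x71, mem[0x13]=0x6a, mem[0x03]=0x1b, mem[0x00]=0x9e, mem[0x09]=0x6a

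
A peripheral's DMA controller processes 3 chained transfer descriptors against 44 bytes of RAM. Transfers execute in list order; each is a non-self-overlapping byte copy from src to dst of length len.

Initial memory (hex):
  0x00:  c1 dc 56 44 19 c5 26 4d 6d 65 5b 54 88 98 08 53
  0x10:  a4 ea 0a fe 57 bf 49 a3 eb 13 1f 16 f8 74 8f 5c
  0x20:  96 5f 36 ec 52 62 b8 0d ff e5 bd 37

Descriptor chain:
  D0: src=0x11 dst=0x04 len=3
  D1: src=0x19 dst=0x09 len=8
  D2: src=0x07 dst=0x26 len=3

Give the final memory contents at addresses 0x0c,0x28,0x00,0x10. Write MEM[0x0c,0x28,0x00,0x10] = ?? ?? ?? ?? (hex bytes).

  after D0: wrote 3B at 0x04 = ea0afe
  after D1: wrote 8B at 0x09 = 131f16f8748f5c96
  after D2: wrote 3B at 0x26 = 4d6d13
query mem[0x0c]=0xf8, mem[0x28]=0x13, mem[0x00]=0xc1, mem[0x10]=0x96

MEM[0x0c,0x28,0x00,0x10] = f8 13 c1 96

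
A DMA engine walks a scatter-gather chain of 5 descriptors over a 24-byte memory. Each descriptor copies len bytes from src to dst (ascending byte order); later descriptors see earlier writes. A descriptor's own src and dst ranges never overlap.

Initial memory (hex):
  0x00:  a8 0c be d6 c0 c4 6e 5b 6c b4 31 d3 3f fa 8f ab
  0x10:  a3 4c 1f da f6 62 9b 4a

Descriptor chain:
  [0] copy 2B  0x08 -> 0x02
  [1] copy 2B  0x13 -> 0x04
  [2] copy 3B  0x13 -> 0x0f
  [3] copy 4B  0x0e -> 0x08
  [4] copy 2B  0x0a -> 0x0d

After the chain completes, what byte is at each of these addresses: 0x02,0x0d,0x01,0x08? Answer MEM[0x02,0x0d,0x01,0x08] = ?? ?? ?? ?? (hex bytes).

MEM[0x02,0x0d,0x01,0x08] = 6c f6 0c 8f

  after D0: wrote 2B at 0x02 = 6cb4
  after D1: wrote 2B at 0x04 = daf6
  after D2: wrote 3B at 0x0f = daf662
  after D3: wrote 4B at 0x08 = 8fdaf662
  after D4: wrote 2B at 0x0d = f662
query mem[0x02]=0x6c, mem[0x0d]=0xf6, mem[0x01]=0x0c, mem[0x08]=0x8f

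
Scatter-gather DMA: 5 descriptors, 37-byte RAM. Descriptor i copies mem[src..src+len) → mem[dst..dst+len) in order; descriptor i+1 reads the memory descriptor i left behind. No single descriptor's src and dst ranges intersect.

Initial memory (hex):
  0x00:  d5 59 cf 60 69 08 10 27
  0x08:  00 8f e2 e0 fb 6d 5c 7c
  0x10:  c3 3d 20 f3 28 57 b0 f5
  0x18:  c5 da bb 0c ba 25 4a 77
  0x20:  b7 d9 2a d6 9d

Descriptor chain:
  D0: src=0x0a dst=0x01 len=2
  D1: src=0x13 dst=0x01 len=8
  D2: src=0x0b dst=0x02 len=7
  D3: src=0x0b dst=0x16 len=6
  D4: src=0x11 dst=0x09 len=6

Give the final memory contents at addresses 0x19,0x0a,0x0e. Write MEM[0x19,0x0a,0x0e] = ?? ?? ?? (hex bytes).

  after D0: wrote 2B at 0x01 = e2e0
  after D1: wrote 8B at 0x01 = f32857b0f5c5dabb
  after D2: wrote 7B at 0x02 = e0fb6d5c7cc33d
  after D3: wrote 6B at 0x16 = e0fb6d5c7cc3
  after D4: wrote 6B at 0x09 = 3d20f32857e0
query mem[0x19]=0x5c, mem[0x0a]=0x20, mem[0x0e]=0xe0

MEM[0x19,0x0a,0x0e] = 5c 20 e0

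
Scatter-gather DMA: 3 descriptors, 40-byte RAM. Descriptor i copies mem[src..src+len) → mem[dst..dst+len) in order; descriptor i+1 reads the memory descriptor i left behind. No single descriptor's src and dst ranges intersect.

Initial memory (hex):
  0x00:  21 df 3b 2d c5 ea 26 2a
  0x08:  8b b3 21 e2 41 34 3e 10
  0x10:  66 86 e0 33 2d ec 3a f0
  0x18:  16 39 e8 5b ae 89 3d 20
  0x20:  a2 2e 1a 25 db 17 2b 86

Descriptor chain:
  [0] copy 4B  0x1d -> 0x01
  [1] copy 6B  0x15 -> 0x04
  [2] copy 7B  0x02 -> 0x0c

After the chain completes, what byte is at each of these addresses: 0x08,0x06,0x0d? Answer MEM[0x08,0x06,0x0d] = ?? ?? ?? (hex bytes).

MEM[0x08,0x06,0x0d] = 39 f0 20

[0] 0x1d->0x01 len=4 : 89 3d 20 a2
[1] 0x15->0x04 len=6 : ec 3a f0 16 39 e8
[2] 0x02->0x0c len=7 : 3d 20 ec 3a f0 16 39
query mem[0x08]=0x39, mem[0x06]=0xf0, mem[0x0d]=0x20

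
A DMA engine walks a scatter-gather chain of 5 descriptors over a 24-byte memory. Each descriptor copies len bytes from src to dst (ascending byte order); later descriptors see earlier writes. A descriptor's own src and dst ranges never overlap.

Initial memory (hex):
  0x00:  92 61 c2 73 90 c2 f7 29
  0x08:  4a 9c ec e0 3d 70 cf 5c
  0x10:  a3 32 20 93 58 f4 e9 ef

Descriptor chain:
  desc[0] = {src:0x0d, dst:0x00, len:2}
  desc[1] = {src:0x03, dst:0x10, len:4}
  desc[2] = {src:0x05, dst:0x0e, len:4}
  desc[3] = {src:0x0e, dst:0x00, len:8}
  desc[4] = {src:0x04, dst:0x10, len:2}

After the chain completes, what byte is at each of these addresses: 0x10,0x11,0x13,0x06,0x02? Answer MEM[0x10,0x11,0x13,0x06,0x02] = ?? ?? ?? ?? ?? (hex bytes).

[0] 0x0d->0x00 len=2 : 70 cf
[1] 0x03->0x10 len=4 : 73 90 c2 f7
[2] 0x05->0x0e len=4 : c2 f7 29 4a
[3] 0x0e->0x00 len=8 : c2 f7 29 4a c2 f7 58 f4
[4] 0x04->0x10 len=2 : c2 f7
query mem[0x10]=0xc2, mem[0x11]=0xf7, mem[0x13]=0xf7, mem[0x06]=0x58, mem[0x02]=0x29

MEM[0x10,0x11,0x13,0x06,0x02] = c2 f7 f7 58 29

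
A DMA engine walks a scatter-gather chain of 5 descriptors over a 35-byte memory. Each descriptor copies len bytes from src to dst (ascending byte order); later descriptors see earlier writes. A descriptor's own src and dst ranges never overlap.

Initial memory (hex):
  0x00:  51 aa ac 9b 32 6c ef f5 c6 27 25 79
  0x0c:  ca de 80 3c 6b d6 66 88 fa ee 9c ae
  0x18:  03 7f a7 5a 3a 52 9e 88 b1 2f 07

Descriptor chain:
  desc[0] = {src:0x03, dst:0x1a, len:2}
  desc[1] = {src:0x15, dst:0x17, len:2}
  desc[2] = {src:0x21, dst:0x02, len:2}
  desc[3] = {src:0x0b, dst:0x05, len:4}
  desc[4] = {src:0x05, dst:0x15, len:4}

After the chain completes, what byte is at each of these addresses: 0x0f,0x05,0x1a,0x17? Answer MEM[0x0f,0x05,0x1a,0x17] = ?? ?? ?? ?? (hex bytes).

[0] 0x03->0x1a len=2 : 9b 32
[1] 0x15->0x17 len=2 : ee 9c
[2] 0x21->0x02 len=2 : 2f 07
[3] 0x0b->0x05 len=4 : 79 ca de 80
[4] 0x05->0x15 len=4 : 79 ca de 80
query mem[0x0f]=0x3c, mem[0x05]=0x79, mem[0x1a]=0x9b, mem[0x17]=0xde

MEM[0x0f,0x05,0x1a,0x17] = 3c 79 9b de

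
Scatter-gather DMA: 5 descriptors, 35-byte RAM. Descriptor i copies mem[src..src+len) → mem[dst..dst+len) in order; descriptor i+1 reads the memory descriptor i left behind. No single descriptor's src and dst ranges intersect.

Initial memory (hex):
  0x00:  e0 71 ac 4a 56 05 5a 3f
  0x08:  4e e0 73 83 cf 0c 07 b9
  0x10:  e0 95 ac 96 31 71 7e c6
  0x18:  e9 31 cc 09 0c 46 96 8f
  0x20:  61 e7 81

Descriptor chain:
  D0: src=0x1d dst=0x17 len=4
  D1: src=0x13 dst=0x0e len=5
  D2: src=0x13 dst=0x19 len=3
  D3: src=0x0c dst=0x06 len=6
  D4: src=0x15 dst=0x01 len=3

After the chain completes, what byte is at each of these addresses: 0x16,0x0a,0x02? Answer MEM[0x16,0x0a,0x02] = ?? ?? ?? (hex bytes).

  after D0: wrote 4B at 0x17 = 46968f61
  after D1: wrote 5B at 0x0e = 9631717e46
  after D2: wrote 3B at 0x19 = 963171
  after D3: wrote 6B at 0x06 = cf0c9631717e
  after D4: wrote 3B at 0x01 = 717e46
query mem[0x16]=0x7e, mem[0x0a]=0x71, mem[0x02]=0x7e

MEM[0x16,0x0a,0x02] = 7e 71 7e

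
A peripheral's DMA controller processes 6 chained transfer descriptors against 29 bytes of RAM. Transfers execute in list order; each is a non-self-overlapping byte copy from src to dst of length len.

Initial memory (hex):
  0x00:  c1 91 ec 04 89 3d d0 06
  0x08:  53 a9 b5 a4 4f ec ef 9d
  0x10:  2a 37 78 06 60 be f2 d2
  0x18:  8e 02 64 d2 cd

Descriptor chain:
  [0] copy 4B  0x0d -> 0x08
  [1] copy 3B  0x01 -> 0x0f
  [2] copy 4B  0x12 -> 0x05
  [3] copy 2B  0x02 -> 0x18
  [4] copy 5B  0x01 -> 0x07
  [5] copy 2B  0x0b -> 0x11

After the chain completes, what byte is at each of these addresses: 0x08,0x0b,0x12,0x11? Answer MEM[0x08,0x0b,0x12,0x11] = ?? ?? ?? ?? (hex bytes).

#0 dst[0x08+4] := {0xec,0xef,0x9d,0x2a}
#1 dst[0x0f+3] := {0x91,0xec,0x04}
#2 dst[0x05+4] := {0x78,0x06,0x60,0xbe}
#3 dst[0x18+2] := {0xec,0x04}
#4 dst[0x07+5] := {0x91,0xec,0x04,0x89,0x78}
#5 dst[0x11+2] := {0x78,0x4f}
query mem[0x08]=0xec, mem[0x0b]=0x78, mem[0x12]=0x4f, mem[0x11]=0x78

MEM[0x08,0x0b,0x12,0x11] = ec 78 4f 78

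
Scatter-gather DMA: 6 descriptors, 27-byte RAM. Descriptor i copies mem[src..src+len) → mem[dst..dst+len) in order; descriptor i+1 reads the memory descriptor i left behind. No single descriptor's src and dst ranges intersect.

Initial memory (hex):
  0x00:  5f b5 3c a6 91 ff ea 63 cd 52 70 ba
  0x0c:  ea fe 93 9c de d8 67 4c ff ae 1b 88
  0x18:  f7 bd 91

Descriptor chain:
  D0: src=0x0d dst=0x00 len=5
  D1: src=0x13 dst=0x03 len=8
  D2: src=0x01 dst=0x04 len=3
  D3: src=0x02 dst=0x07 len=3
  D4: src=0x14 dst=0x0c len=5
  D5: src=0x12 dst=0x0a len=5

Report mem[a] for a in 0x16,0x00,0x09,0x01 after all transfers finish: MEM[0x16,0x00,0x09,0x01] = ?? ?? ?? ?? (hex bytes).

MEM[0x16,0x00,0x09,0x01] = 1b fe 93 93

#0 dst[0x00+5] := {0xfe,0x93,0x9c,0xde,0xd8}
#1 dst[0x03+8] := {0x4c,0xff,0xae,0x1b,0x88,0xf7,0xbd,0x91}
#2 dst[0x04+3] := {0x93,0x9c,0x4c}
#3 dst[0x07+3] := {0x9c,0x4c,0x93}
#4 dst[0x0c+5] := {0xff,0xae,0x1b,0x88,0xf7}
#5 dst[0x0a+5] := {0x67,0x4c,0xff,0xae,0x1b}
query mem[0x16]=0x1b, mem[0x00]=0xfe, mem[0x09]=0x93, mem[0x01]=0x93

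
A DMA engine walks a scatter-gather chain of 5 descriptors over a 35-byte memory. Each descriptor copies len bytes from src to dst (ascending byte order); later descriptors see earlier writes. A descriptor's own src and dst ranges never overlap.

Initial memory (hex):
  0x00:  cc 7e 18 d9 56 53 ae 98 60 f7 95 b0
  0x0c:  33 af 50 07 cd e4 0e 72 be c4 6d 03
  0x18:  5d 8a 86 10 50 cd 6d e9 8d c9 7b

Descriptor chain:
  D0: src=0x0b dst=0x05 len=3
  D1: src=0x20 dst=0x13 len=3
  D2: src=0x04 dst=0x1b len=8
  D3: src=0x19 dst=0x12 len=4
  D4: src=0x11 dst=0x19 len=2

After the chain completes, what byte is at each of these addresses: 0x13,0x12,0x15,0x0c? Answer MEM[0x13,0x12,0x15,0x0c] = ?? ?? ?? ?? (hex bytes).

#0 dst[0x05+3] := {0xb0,0x33,0xaf}
#1 dst[0x13+3] := {0x8d,0xc9,0x7b}
#2 dst[0x1b+8] := {0x56,0xb0,0x33,0xaf,0x60,0xf7,0x95,0xb0}
#3 dst[0x12+4] := {0x8a,0x86,0x56,0xb0}
#4 dst[0x19+2] := {0xe4,0x8a}
query mem[0x13]=0x86, mem[0x12]=0x8a, mem[0x15]=0xb0, mem[0x0c]=0x33

MEM[0x13,0x12,0x15,0x0c] = 86 8a b0 33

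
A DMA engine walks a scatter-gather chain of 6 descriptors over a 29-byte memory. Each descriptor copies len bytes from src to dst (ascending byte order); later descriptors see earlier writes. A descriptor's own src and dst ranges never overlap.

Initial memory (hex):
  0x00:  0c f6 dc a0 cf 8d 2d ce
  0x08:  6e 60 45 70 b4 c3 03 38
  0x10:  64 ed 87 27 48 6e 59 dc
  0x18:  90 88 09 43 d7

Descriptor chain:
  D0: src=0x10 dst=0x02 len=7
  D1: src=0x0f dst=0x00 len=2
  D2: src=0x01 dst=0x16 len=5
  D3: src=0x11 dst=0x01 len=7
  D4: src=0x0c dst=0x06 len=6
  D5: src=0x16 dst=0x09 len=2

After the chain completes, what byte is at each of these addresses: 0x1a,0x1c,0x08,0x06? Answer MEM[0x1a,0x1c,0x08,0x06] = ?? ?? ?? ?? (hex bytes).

MEM[0x1a,0x1c,0x08,0x06] = 27 d7 03 b4

  after D0: wrote 7B at 0x02 = 64ed8727486e59
  after D1: wrote 2B at 0x00 = 3864
  after D2: wrote 5B at 0x16 = 6464ed8727
  after D3: wrote 7B at 0x01 = ed8727486e6464
  after D4: wrote 6B at 0x06 = b4c3033864ed
  after D5: wrote 2B at 0x09 = 6464
query mem[0x1a]=0x27, mem[0x1c]=0xd7, mem[0x08]=0x03, mem[0x06]=0xb4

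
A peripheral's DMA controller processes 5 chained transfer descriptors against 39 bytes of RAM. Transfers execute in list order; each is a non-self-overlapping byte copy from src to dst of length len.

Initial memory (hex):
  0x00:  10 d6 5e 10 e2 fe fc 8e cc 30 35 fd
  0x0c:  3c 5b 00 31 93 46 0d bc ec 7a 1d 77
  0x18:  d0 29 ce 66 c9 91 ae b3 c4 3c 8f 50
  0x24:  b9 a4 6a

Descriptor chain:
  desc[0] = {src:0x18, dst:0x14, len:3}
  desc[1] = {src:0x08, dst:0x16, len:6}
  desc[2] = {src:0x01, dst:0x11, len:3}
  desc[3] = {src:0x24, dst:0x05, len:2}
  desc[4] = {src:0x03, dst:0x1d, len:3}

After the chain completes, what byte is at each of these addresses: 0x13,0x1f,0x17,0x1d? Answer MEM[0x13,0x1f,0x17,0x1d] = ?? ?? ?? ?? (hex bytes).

MEM[0x13,0x1f,0x17,0x1d] = 10 b9 30 10

D0: mem[0x14..0x16] <- [d0 29 ce]
D1: mem[0x16..0x1b] <- [cc 30 35 fd 3c 5b]
D2: mem[0x11..0x13] <- [d6 5e 10]
D3: mem[0x05..0x06] <- [b9 a4]
D4: mem[0x1d..0x1f] <- [10 e2 b9]
query mem[0x13]=0x10, mem[0x1f]=0xb9, mem[0x17]=0x30, mem[0x1d]=0x10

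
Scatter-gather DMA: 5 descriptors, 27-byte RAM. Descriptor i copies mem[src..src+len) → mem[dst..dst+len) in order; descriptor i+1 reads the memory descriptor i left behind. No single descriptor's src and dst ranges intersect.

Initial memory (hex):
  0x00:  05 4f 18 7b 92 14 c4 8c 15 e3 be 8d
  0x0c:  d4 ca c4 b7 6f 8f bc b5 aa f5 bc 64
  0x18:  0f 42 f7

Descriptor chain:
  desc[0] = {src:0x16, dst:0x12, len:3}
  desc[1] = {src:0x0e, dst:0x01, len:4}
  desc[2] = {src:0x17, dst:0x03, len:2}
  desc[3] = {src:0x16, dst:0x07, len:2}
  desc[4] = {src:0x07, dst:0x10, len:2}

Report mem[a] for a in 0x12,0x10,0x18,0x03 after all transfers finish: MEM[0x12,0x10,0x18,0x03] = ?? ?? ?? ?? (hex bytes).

D0: mem[0x12..0x14] <- [bc 64 0f]
D1: mem[0x01..0x04] <- [c4 b7 6f 8f]
D2: mem[0x03..0x04] <- [64 0f]
D3: mem[0x07..0x08] <- [bc 64]
D4: mem[0x10..0x11] <- [bc 64]
query mem[0x12]=0xbc, mem[0x10]=0xbc, mem[0x18]=0x0f, mem[0x03]=0x64

MEM[0x12,0x10,0x18,0x03] = bc bc 0f 64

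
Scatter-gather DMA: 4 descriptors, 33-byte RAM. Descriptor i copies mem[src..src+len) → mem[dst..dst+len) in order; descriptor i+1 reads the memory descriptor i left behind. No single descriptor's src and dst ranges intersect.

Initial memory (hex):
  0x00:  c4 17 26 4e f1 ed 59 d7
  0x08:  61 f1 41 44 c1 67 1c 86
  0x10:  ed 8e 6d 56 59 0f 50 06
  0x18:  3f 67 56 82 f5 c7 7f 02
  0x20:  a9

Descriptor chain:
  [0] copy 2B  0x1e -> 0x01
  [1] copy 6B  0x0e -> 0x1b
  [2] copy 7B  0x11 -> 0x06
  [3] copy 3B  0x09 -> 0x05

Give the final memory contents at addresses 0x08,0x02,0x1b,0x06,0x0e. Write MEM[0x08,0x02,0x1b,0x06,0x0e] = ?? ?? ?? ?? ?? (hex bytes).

  after D0: wrote 2B at 0x01 = 7f02
  after D1: wrote 6B at 0x1b = 1c86ed8e6d56
  after D2: wrote 7B at 0x06 = 8e6d56590f5006
  after D3: wrote 3B at 0x05 = 590f50
query mem[0x08]=0x56, mem[0x02]=0x02, mem[0x1b]=0x1c, mem[0x06]=0x0f, mem[0x0e]=0x1c

MEM[0x08,0x02,0x1b,0x06,0x0e] = 56 02 1c 0f 1c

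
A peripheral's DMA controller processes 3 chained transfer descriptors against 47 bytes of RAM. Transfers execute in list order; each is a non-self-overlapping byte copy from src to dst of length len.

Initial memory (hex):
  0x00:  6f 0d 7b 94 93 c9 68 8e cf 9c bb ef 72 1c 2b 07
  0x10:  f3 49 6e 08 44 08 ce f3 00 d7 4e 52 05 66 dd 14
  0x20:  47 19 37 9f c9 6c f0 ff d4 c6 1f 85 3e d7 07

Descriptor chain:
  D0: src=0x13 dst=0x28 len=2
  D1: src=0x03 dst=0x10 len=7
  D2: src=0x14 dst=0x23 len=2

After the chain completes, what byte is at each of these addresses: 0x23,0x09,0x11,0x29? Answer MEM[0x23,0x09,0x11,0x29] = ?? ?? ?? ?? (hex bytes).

MEM[0x23,0x09,0x11,0x29] = 8e 9c 93 44

D0: mem[0x28..0x29] <- [08 44]
D1: mem[0x10..0x16] <- [94 93 c9 68 8e cf 9c]
D2: mem[0x23..0x24] <- [8e cf]
query mem[0x23]=0x8e, mem[0x09]=0x9c, mem[0x11]=0x93, mem[0x29]=0x44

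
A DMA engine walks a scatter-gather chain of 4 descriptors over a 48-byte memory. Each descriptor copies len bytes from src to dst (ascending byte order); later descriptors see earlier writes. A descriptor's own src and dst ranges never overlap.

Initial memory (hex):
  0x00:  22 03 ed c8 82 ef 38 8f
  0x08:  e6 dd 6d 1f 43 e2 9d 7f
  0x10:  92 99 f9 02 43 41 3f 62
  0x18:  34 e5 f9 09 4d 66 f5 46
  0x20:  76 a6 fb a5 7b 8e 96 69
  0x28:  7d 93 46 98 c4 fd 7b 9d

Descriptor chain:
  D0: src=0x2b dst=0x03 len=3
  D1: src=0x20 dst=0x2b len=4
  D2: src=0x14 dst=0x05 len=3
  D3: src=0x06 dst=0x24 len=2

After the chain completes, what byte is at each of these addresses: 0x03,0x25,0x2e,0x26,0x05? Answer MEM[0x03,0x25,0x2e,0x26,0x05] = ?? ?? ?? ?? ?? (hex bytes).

  after D0: wrote 3B at 0x03 = 98c4fd
  after D1: wrote 4B at 0x2b = 76a6fba5
  after D2: wrote 3B at 0x05 = 43413f
  after D3: wrote 2B at 0x24 = 413f
query mem[0x03]=0x98, mem[0x25]=0x3f, mem[0x2e]=0xa5, mem[0x26]=0x96, mem[0x05]=0x43

MEM[0x03,0x25,0x2e,0x26,0x05] = 98 3f a5 96 43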